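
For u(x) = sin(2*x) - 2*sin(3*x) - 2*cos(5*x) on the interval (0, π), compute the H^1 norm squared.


||u||_{H^1(0,π)}^2 = 416/21 + 149*π/2

u'(x) = 10*sin(5*x) + 2*cos(2*x) - 6*cos(3*x).
Expand u² and (u')² and integrate term by term on (0, π), using: for integers n ≥ 1, ∫_0^π sin²(nx) dx = ∫_0^π cos²(nx) dx = π/2; for n ≠ n', ∫_0^π sin(nx)sin(n'x) dx = ∫_0^π cos(nx)cos(n'x) dx = 0; and by product-to-sum, ∫_0^π sin(nx)cos(n'x) dx = ½∫_0^π [sin((n+n')x) + sin((n−n')x)] dx, which is 0 when n+n' is even and 2n/(n²−n'²) when n+n' is odd (it need not vanish on (0, π)).
  u² squared terms: (-2)²·∫cos(5x)² dx = 4·π/2 = 2*π;  (-2)²·∫sin(3x)² dx = 4·π/2 = 2*π;  (1)²·∫sin(2x)² dx = 1·π/2 = π/2.
  u² cross terms: 2·(-2)·(-2)·∫cos(5x)·sin(3x) dx = 8·(0) = 0;  2·(-2)·(1)·∫cos(5x)·sin(2x) dx = -4·(-4/21) = 16/21;  2·(-2)·(1)·∫sin(3x)·sin(2x) dx = -4·(0) = 0.
  So ∫_0^π u² dx = 2*π + 2*π + π/2 + 0 + 16/21 + 0 = 16/21 + 9*π/2.
  (u')² squared terms: (-6)²·∫cos(3x)² dx = 36·π/2 = 18*π;  (2)²·∫cos(2x)² dx = 4·π/2 = 2*π;  (10)²·∫sin(5x)² dx = 100·π/2 = 50*π.
  (u')² cross terms: 2·(-6)·(2)·∫cos(3x)·cos(2x) dx = -24·(0) = 0;  2·(-6)·(10)·∫cos(3x)·sin(5x) dx = -120·(0) = 0;  2·(2)·(10)·∫cos(2x)·sin(5x) dx = 40·(10/21) = 400/21.
  So ∫_0^π (u')² dx = 18*π + 2*π + 50*π + 0 + 0 + 400/21 = 400/21 + 70*π.
||u||_{H^1}^2 = (16/21 + 9*π/2) + (400/21 + 70*π) = 416/21 + 149*π/2.


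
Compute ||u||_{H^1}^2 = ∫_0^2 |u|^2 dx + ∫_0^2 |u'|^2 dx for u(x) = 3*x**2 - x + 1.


||u||_{H^1}^2 = 1864/15

The H^1 norm (squared) on an interval (0, L) is
  ||u||_{H^1}^2 = ∫_0^L u(x)^2 dx + ∫_0^L u'(x)^2 dx.
Compute u'(x) = 6*x - 1.
Then u(x)^2 = 9*x**4 - 6*x**3 + 7*x**2 - 2*x + 1 and u'(x)^2 = 36*x**2 - 12*x + 1.
Integrate each monomial from 0 to 2 using ∫_0^2 c·x^n dx = c·2^(n+1)/(n+1):
  ∫_0^2 u(x)^2 dx = ∫_0^2 (9*x^4 - 6*x^3 + 7*x^2 - 2*x + 1) dx. Term by term:
    ∫_0^2 9*x^4 dx = 288/5;  ∫_0^2 -6*x^3 dx = -24;  ∫_0^2 7*x^2 dx = 56/3;
    ∫_0^2 -2*x dx = -4;  ∫_0^2 1 dx = 2.
  Sum: 288/5 − 24 + 56/3 − 4 + 2 = 754/15.
  ∫_0^2 u'(x)^2 dx = ∫_0^2 (36*x^2 - 12*x + 1) dx. Term by term:
    ∫_0^2 36*x^2 dx = 96;  ∫_0^2 -12*x dx = -24;  ∫_0^2 1 dx = 2.
  Sum: 96 − 24 + 2 = 74.
Adding: ||u||_{H^1}^2 = 754/15 + 74 = 1864/15.


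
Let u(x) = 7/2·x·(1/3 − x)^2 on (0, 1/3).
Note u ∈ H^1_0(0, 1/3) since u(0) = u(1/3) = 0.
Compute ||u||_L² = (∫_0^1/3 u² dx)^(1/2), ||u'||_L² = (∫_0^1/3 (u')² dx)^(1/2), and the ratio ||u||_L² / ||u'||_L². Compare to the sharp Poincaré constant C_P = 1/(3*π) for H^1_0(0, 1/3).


||u||_L² / ||u'||_L² = sqrt(14)/42 < C_P = 1/(3*π).

u(x) = 7/2·x·(1/3 − x)^2, so u'(x) = 21*x^2/2 - 14*x/3 + 7/18.
u(x) = 7/2·x·(1/3 − x)^2 vanishes at x = 0 and x = 1/3, so u ∈ H^1_0(0, 1/3). Differentiate via the product rule and integrate the resulting polynomials term by term.
  ∫_0^1/3 u² dx = ∫_0^1/3 (49*x^6/4 - 49*x^5/3 + 49*x^4/6 - 49*x^3/27 + 49*x^2/324) dx. Term by term:
    ∫_0^1/3 49*x^6/4 dx = 7/8748;  ∫_0^1/3 -49*x^5/3 dx = -49/13122;  ∫_0^1/3 49*x^4/6 dx = 49/7290;
    ∫_0^1/3 -49*x^3/27 dx = -49/8748;  ∫_0^1/3 49*x^2/324 dx = 49/26244.
  Sum: 7/8748 − 49/13122 + 49/7290 − 49/8748 + 49/26244 = 7/131220.
  ∫_0^1/3 (u')² dx = ∫_0^1/3 (441*x^4/4 - 98*x^3 + 539*x^2/18 - 98*x/27 + 49/324) dx. Term by term:
    ∫_0^1/3 441*x^4/4 dx = 49/540;  ∫_0^1/3 -98*x^3 dx = -49/162;  ∫_0^1/3 539*x^2/18 dx = 539/1458;
    ∫_0^1/3 -98*x/27 dx = -49/243;  ∫_0^1/3 49/324 dx = 49/972.
  Sum: 49/540 − 49/162 + 539/1458 − 49/243 + 49/972 = 49/7290.
∫_0^1/3 u² dx = 7/131220, so ||u||_L² = sqrt(35)/810.
∫_0^1/3 (u')² dx = 49/7290, so ||u'||_L² = 7*sqrt(10)/270.
Ratio ||u||_L² / ||u'||_L² = sqrt(14)/42.
Sharp Poincaré constant on H^1_0(0, 1/3) is C_P = L/π = 1/(3*π), achieved by sin(3*π·x).
A polynomial bump cannot attain the sharp Poincaré constant (only the first sine eigenfunction does), so the ratio is strictly less than C_P, consistent with ||u||_L² ≤ C_P ||u'||_L².


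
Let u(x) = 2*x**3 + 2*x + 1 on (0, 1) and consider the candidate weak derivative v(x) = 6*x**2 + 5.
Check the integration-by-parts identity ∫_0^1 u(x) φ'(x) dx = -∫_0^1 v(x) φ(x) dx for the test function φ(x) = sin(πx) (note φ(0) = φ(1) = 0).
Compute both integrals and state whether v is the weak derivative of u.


LHS = -10/π + 24/π^3, RHS = -16/π + 24/π^3. No, v is not the weak derivative of u.

u(x) = 2*x**3 + 2*x + 1, classical derivative u'(x) = 6*x**2 + 2.
φ(x) = sin(πx), so φ'(x) = π*cos(π*x).
Note φ(0) = φ(1) = 0, so the boundary term u·φ vanishes.
LHS = ∫_0^1 u(x) φ'(x) dx = ∫_0^1 (2*π*x^3*cos(π*x) + 2*π*x*cos(π*x) + π*cos(π*x)) dx. Term by term:
  ∫_0^1 π*cos(π*x) dx = 0;  ∫_0^1 2*π*x*cos(π*x) dx = -4/π;  ∫_0^1 2*π*x^3*cos(π*x) dx = -6/π + 24/π^3.
Sum: 0 − 4/π + -6/π + 24/π^3 = -10/π + 24/π^3.
So LHS = -10/π + 24/π^3.
∫_0^1 v(x) φ(x) dx = ∫_0^1 (6*x^2*sin(π*x) + 5*sin(π*x)) dx. Term by term:
  ∫_0^1 5*sin(π*x) dx = 10/π;  ∫_0^1 6*x^2*sin(π*x) dx = -24/π^3 + 6/π.
Sum: 10/π + -24/π^3 + 6/π = -24/π^3 + 16/π.
So RHS = -∫_0^1 v(x) φ(x) dx = -16/π + 24/π^3.
LHS − RHS = 6/π ≠ 0, so the identity fails.
(For a valid weak derivative the identity must hold for EVERY test function, in particular this one. The failure shows v is NOT the weak derivative of u.)
Correct weak derivative would be u'(x) = 6*x**2 + 2.


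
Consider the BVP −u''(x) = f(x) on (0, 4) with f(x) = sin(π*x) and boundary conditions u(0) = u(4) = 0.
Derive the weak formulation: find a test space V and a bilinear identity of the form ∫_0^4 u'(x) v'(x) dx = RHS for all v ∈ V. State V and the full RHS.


V = H^1_0(0, 4) (so v(0) = v(4) = 0); weak form: ∫_0^4 u'v' dx = ∫_0^4 (sin(π*x)) v dx for all v ∈ V.

Multiply both sides by a test function v and integrate from 0 to 4:
  ∫_0^4 −u''(x) v(x) dx = ∫_0^4 f(x) v(x) dx.
Integrate the LHS by parts once:
  ∫_0^4 −u'' v dx = −[u'(x) v(x)]_0^4 + ∫_0^4 u'(x) v'(x) dx.
Thus ∫_0^4 u'(x) v'(x) dx = ∫_0^4 f(x) v(x) dx + [u'(x) v(x)]_0^4.
Choose V so that boundary terms are either known or forced to vanish.
u is Dirichlet: u(0) = u(4) = 0. Let V = H^1_0(0, 4); then v(0) = v(4) = 0, and [u' v]_0^4 = 0.
Weak formulation: find u (satisfying any essential BC) such that ∫_0^4 u'(x) v'(x) dx = ∫_0^4 f v dx for all v ∈ V.
Substituting f(x) = sin(π*x), the right-hand side is ∫_0^4 (sin(π*x)) v dx.


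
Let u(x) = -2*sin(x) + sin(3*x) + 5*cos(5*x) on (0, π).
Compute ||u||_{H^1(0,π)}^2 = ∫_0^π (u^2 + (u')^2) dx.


||u||_{H^1(0,π)}^2 = 334*π

u'(x) = -25*sin(5*x) - 2*cos(x) + 3*cos(3*x).
Expand u² and (u')² and integrate term by term on (0, π), using: for integers n ≥ 1, ∫_0^π sin²(nx) dx = ∫_0^π cos²(nx) dx = π/2; for n ≠ n', ∫_0^π sin(nx)sin(n'x) dx = ∫_0^π cos(nx)cos(n'x) dx = 0; and by product-to-sum, ∫_0^π sin(nx)cos(n'x) dx = ½∫_0^π [sin((n+n')x) + sin((n−n')x)] dx, which is 0 when n+n' is even and 2n/(n²−n'²) when n+n' is odd (it need not vanish on (0, π)).
  u² squared terms: (-2)²·∫sin(x)² dx = 4·π/2 = 2*π;  (5)²·∫cos(5x)² dx = 25·π/2 = 25*π/2;  (1)²·∫sin(3x)² dx = 1·π/2 = π/2.
  u² cross terms: 2·(-2)·(5)·∫sin(x)·cos(5x) dx = -20·(0) = 0;  2·(-2)·(1)·∫sin(x)·sin(3x) dx = -4·(0) = 0;  2·(5)·(1)·∫cos(5x)·sin(3x) dx = 10·(0) = 0.
  So ∫_0^π u² dx = 2*π + 25*π/2 + π/2 + 0 + 0 + 0 = 15*π.
  (u')² squared terms: (-25)²·∫sin(5x)² dx = 625·π/2 = 625*π/2;  (-2)²·∫cos(x)² dx = 4·π/2 = 2*π;  (3)²·∫cos(3x)² dx = 9·π/2 = 9*π/2.
  (u')² cross terms: 2·(-25)·(-2)·∫sin(5x)·cos(x) dx = 100·(0) = 0;  2·(-25)·(3)·∫sin(5x)·cos(3x) dx = -150·(0) = 0;  2·(-2)·(3)·∫cos(x)·cos(3x) dx = -12·(0) = 0.
  So ∫_0^π (u')² dx = 625*π/2 + 2*π + 9*π/2 + 0 + 0 + 0 = 319*π.
||u||_{H^1}^2 = (15*π) + (319*π) = 334*π.


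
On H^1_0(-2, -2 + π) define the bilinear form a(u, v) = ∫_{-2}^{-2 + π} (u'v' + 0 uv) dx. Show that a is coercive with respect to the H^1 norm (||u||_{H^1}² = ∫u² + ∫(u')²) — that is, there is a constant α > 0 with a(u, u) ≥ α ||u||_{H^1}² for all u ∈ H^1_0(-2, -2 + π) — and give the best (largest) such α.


α = 1/2

Coercivity of a(·,·) on H^1_0(-2, -2 + π) means a(u, u) ≥ α ||u||_{H^1}² for every u ∈ H^1_0.
The interval has length L = π, and Poincaré/coercivity depend only on L. Here a(u, u) = ∫(u')² + (0)·∫u².
Here c = 0, so a(u,u) = ∫(u')² alone. The condition a(u,u) ≥ α||u||_{H^1}² reads (1−α)∫(u')² ≥ (α−c)∫u². Any admissible α is ≤ 1 (rapidly oscillating u have ∫u²/∫(u')² → 0), and α = 1 would force 0 ≥ (1−c)∫u², impossible since c < 1; so 1−α > 0. By the sharp Poincaré inequality on H^1_0 of an interval of length L, ∫(u')² ≥ (π/L)²∫u² with equality for the first sine mode sin(π(x−x₀)/L) (x₀ the left endpoint), so the inequality holds for all u iff (1−α)(π/L)² ≥ α − c, i.e. α ≤ ((π/L)² + c)/((π/L)² + 1) = (1 + c(L/π)²)/(1 + (L/π)²). (Direct route, valid since c ≤ 0: Poincaré gives c∫u² ≥ c(L/π)²∫(u')², so a(u,u) ≥ (1 + c(L/π)²)∫(u')², while ||u||_{H^1}² ≤ (1 + (L/π)²)∫(u')²; dividing yields the same α.) With (π/L)² = 1 and c = 0, the largest admissible constant is α = ((π/L)² + c)/((π/L)² + 1).
Simplifying, α = 1/2.


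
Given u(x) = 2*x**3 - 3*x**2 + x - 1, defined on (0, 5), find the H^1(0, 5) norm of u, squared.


||u||_{H^1}^2 = 1399945/42

The H^1 norm (squared) on an interval (0, L) is
  ||u||_{H^1}^2 = ∫_0^L u(x)^2 dx + ∫_0^L u'(x)^2 dx.
Compute u'(x) = 6*x**2 - 6*x + 1.
Then u(x)^2 = 4*x**6 - 12*x**5 + 13*x**4 - 10*x**3 + 7*x**2 - 2*x + 1 and u'(x)^2 = 36*x**4 - 72*x**3 + 48*x**2 - 12*x + 1.
Integrate each monomial from 0 to 5 using ∫_0^5 c·x^n dx = c·5^(n+1)/(n+1):
  ∫_0^5 u(x)^2 dx = ∫_0^5 (4*x^6 - 12*x^5 + 13*x^4 - 10*x^3 + 7*x^2 - 2*x + 1) dx. Term by term:
    ∫_0^5 4*x^6 dx = 312500/7;  ∫_0^5 -12*x^5 dx = -31250;  ∫_0^5 13*x^4 dx = 8125;
    ∫_0^5 -10*x^3 dx = -3125/2;  ∫_0^5 7*x^2 dx = 875/3;  ∫_0^5 -2*x dx = -25;
    ∫_0^5 1 dx = 5.
  Sum: 312500/7 − 31250 + 8125 − 3125/2 + 875/3 − 25 + 5 = 849535/42.
  ∫_0^5 u'(x)^2 dx = ∫_0^5 (36*x^4 - 72*x^3 + 48*x^2 - 12*x + 1) dx. Term by term:
    ∫_0^5 36*x^4 dx = 22500;  ∫_0^5 -72*x^3 dx = -11250;  ∫_0^5 48*x^2 dx = 2000;
    ∫_0^5 -12*x dx = -150;  ∫_0^5 1 dx = 5.
  Sum: 22500 − 11250 + 2000 − 150 + 5 = 13105.
Adding: ||u||_{H^1}^2 = 849535/42 + 13105 = 1399945/42.


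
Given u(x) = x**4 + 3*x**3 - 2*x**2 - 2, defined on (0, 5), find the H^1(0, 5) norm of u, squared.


||u||_{H^1}^2 = 33088595/36

The H^1 norm (squared) on an interval (0, L) is
  ||u||_{H^1}^2 = ∫_0^L u(x)^2 dx + ∫_0^L u'(x)^2 dx.
Compute u'(x) = 4*x**3 + 9*x**2 - 4*x.
Then u(x)^2 = x**8 + 6*x**7 + 5*x**6 - 12*x**5 - 12*x**3 + 8*x**2 + 4 and u'(x)^2 = 16*x**6 + 72*x**5 + 49*x**4 - 72*x**3 + 16*x**2.
Integrate each monomial from 0 to 5 using ∫_0^5 c·x^n dx = c·5^(n+1)/(n+1):
  ∫_0^5 u(x)^2 dx = ∫_0^5 (x^8 + 6*x^7 + 5*x^6 - 12*x^5 - 12*x^3 + 8*x^2 + 4) dx. Term by term:
    ∫_0^5 x^8 dx = 1953125/9;  ∫_0^5 6*x^7 dx = 1171875/4;  ∫_0^5 5*x^6 dx = 390625/7;
    ∫_0^5 -12*x^5 dx = -31250;  ∫_0^5 -12*x^3 dx = -1875;  ∫_0^5 8*x^2 dx = 1000/3;
    ∫_0^5 4 dx = 20.
  Sum: 1953125/9 + 1171875/4 + 390625/7 − 31250 − 1875 + 1000/3 + 20 = 134319665/252.
  ∫_0^5 u'(x)^2 dx = ∫_0^5 (16*x^6 + 72*x^5 + 49*x^4 - 72*x^3 + 16*x^2) dx. Term by term:
    ∫_0^5 16*x^6 dx = 1250000/7;  ∫_0^5 72*x^5 dx = 187500;  ∫_0^5 49*x^4 dx = 30625;
    ∫_0^5 -72*x^3 dx = -11250;  ∫_0^5 16*x^2 dx = 2000/3.
  Sum: 1250000/7 + 187500 + 30625 − 11250 + 2000/3 = 8108375/21.
Adding: ||u||_{H^1}^2 = 134319665/252 + 8108375/21 = 33088595/36.


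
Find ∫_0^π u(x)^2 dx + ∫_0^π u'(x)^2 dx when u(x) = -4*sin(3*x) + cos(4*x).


||u||_{H^1(0,π)}^2 = 816/7 + 177*π/2

u'(x) = -4*sin(4*x) - 12*cos(3*x).
Expand u² and (u')² and integrate term by term on (0, π), using: for integers n ≥ 1, ∫_0^π sin²(nx) dx = ∫_0^π cos²(nx) dx = π/2; for n ≠ n', ∫_0^π sin(nx)sin(n'x) dx = ∫_0^π cos(nx)cos(n'x) dx = 0; and by product-to-sum, ∫_0^π sin(nx)cos(n'x) dx = ½∫_0^π [sin((n+n')x) + sin((n−n')x)] dx, which is 0 when n+n' is even and 2n/(n²−n'²) when n+n' is odd (it need not vanish on (0, π)).
  u² squared terms: (-4)²·∫sin(3x)² dx = 16·π/2 = 8*π;  (1)²·∫cos(4x)² dx = 1·π/2 = π/2.
  u² cross terms: 2·(-4)·(1)·∫sin(3x)·cos(4x) dx = -8·(-6/7) = 48/7.
  So ∫_0^π u² dx = 8*π + π/2 + 48/7 = 48/7 + 17*π/2.
  (u')² squared terms: (-12)²·∫cos(3x)² dx = 144·π/2 = 72*π;  (-4)²·∫sin(4x)² dx = 16·π/2 = 8*π.
  (u')² cross terms: 2·(-12)·(-4)·∫cos(3x)·sin(4x) dx = 96·(8/7) = 768/7.
  So ∫_0^π (u')² dx = 72*π + 8*π + 768/7 = 768/7 + 80*π.
||u||_{H^1}^2 = (48/7 + 17*π/2) + (768/7 + 80*π) = 816/7 + 177*π/2.


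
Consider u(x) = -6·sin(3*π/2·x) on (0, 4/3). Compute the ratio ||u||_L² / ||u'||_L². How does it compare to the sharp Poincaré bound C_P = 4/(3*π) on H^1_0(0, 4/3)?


||u||_L² / ||u'||_L² = 2/(3*π) < C_P = 4/(3*π).

u(x) = -6·sin(3*π/2·x), so u'(x) = -9*π*cos(3*π*x/2).
Writing u(x) = A·sin(kπx/L) with A = -6 and k = 2, use ∫_0^L sin²(kπx/L) dx = L/2 and ∫_0^L cos²(kπx/L) dx = L/2.
u² = 36·sin²(3*π/2·x) and (u')² = 81*π^2·cos²(3*π/2·x), and each of sin², cos² integrates to L/2 = 2/3 over (0, 4/3).
∫_0^4/3 u² dx = 24, so ||u||_L² = 2*sqrt(6).
∫_0^4/3 (u')² dx = 54*π^2, so ||u'||_L² = 3*sqrt(6)*π.
Ratio ||u||_L² / ||u'||_L² = 2/(3*π).
Sharp Poincaré constant on H^1_0(0, 4/3) is C_P = L/π = 4/(3*π), achieved by sin(3*π/4·x).
This is the k = 2 harmonic; the ratio L/(kπ) is strictly less than C_P = L/π, consistent with the sharp inequality ||u||_L² ≤ C_P ||u'||_L².


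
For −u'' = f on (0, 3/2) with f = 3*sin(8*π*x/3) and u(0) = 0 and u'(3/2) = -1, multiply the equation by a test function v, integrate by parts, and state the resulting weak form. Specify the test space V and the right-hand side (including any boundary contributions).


V = {v ∈ H^1(0, 3/2) : v(0) = 0} (test functions vanish at x = 0 where u is specified); weak form: ∫_0^3/2 u'v' dx = ∫_0^3/2 (3*sin(8*π*x/3)) v dx − v(3/2) for all v ∈ V.

Multiply both sides by a test function v and integrate from 0 to 3/2:
  ∫_0^3/2 −u''(x) v(x) dx = ∫_0^3/2 f(x) v(x) dx.
Integrate the LHS by parts once:
  ∫_0^3/2 −u'' v dx = −[u'(x) v(x)]_0^3/2 + ∫_0^3/2 u'(x) v'(x) dx.
Thus ∫_0^3/2 u'(x) v'(x) dx = ∫_0^3/2 f(x) v(x) dx + [u'(x) v(x)]_0^3/2.
Choose V so that boundary terms are either known or forced to vanish.
Mixed BC: u(0) = 0 (Dirichlet) and u'(3/2) = -1 (Neumann). Define V = {v ∈ H^1(0, 3/2) : v(0) = 0}. Then [u' v]_0^3/2 = u'(3/2)·v(3/2) − u'(0)·0 = − v(3/2).
Weak formulation: find u (satisfying any essential BC) such that ∫_0^3/2 u'(x) v'(x) dx = ∫_0^3/2 f v dx − v(3/2) for all v ∈ V (Dirichlet at 0 absorbed into V; Neumann datum at x = 3/2 contributes the boundary term).
Substituting f(x) = 3*sin(8*π*x/3), the right-hand side is ∫_0^3/2 (3*sin(8*π*x/3)) v dx − v(3/2).


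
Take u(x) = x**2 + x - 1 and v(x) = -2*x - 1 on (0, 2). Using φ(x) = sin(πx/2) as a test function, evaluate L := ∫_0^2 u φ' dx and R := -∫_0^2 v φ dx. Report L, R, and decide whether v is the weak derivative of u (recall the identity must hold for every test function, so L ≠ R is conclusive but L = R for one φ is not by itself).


LHS = -12/π, RHS = 12/π. No, v is not the weak derivative of u.

u(x) = x**2 + x - 1, classical derivative u'(x) = 2*x + 1.
φ(x) = sin(πx/2), so φ'(x) = π*cos(π*x/2)/2.
Note φ(0) = φ(2) = 0, so the boundary term u·φ vanishes.
LHS = ∫_0^2 u(x) φ'(x) dx = ∫_0^2 (π*x^2*cos(π*x/2)/2 + π*x*cos(π*x/2)/2 - π*cos(π*x/2)/2) dx. Term by term:
  ∫_0^2 -π*cos(π*x/2)/2 dx = 0;  ∫_0^2 π*x*cos(π*x/2)/2 dx = -4/π;  ∫_0^2 π*x^2*cos(π*x/2)/2 dx = -8/π.
Sum: 0 − 4/π − 8/π = -12/π.
So LHS = -12/π.
∫_0^2 v(x) φ(x) dx = ∫_0^2 (-2*x*sin(π*x/2) - sin(π*x/2)) dx. Term by term:
  ∫_0^2 -sin(π*x/2) dx = -4/π;  ∫_0^2 -2*x*sin(π*x/2) dx = -8/π.
Sum: -4/π − 8/π = -12/π.
So RHS = -∫_0^2 v(x) φ(x) dx = 12/π.
LHS − RHS = -24/π ≠ 0, so the identity fails.
(For a valid weak derivative the identity must hold for EVERY test function, in particular this one. The failure shows v is NOT the weak derivative of u.)
Correct weak derivative would be u'(x) = 2*x + 1.


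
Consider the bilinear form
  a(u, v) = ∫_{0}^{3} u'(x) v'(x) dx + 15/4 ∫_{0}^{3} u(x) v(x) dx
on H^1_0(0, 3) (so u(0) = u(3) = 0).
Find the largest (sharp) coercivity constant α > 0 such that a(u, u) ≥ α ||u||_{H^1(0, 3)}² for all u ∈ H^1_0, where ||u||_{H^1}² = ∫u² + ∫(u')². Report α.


α = 1

Coercivity of a(·,·) on H^1_0(0, 3) means a(u, u) ≥ α ||u||_{H^1}² for every u ∈ H^1_0.
The interval has length L = 3, and Poincaré/coercivity depend only on L. Here a(u, u) = ∫(u')² + (15/4)·∫u².
Here c = 15/4 ≥ 1, so a(u,u) = ∫(u')² + c∫u² ≥ ∫(u')² + ∫u² = ||u||_{H^1}², i.e. α = 1 works. No larger α is possible: a(u,u) ≥ α||u||_{H^1}² means (1−α)∫(u')² ≥ (α−c)∫u², and for the modes u_n = sin(nπ(x−x₀)/L) (x₀ the left endpoint) one has ∫u_n²/∫(u_n')² = (L/(nπ))² → 0, so a(u_n,u_n)/||u_n||_{H^1}² → 1. Hence the optimal constant is α = 1.
Therefore α = 1.


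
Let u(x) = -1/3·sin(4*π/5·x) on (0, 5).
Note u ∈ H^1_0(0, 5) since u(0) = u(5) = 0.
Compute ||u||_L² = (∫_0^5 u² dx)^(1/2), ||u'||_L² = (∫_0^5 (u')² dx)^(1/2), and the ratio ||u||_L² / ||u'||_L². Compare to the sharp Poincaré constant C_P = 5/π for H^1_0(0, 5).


||u||_L² / ||u'||_L² = 5/(4*π) < C_P = 5/π.

u(x) = -1/3·sin(4*π/5·x), so u'(x) = -4*π*cos(4*π*x/5)/15.
Writing u(x) = A·sin(kπx/L) with A = -1/3 and k = 4, use ∫_0^L sin²(kπx/L) dx = L/2 and ∫_0^L cos²(kπx/L) dx = L/2.
u² = 1/9·sin²(4*π/5·x) and (u')² = 16*π^2/225·cos²(4*π/5·x), and each of sin², cos² integrates to L/2 = 5/2 over (0, 5).
∫_0^5 u² dx = 5/18, so ||u||_L² = sqrt(10)/6.
∫_0^5 (u')² dx = 8*π^2/45, so ||u'||_L² = 2*sqrt(10)*π/15.
Ratio ||u||_L² / ||u'||_L² = 5/(4*π).
Sharp Poincaré constant on H^1_0(0, 5) is C_P = L/π = 5/π, achieved by sin(π/5·x).
This is the k = 4 harmonic; the ratio L/(kπ) is strictly less than C_P = L/π, consistent with the sharp inequality ||u||_L² ≤ C_P ||u'||_L².


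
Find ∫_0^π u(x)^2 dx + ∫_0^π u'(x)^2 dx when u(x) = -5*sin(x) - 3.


||u||_{H^1(0,π)}^2 = 60 + 34*π

u'(x) = -5*cos(x).
Expand u² and (u')² and integrate term by term on (0, π), using: for integers n ≥ 1, ∫_0^π sin²(nx) dx = ∫_0^π cos²(nx) dx = π/2; for n ≠ n', ∫_0^π sin(nx)sin(n'x) dx = ∫_0^π cos(nx)cos(n'x) dx = 0; and by product-to-sum, ∫_0^π sin(nx)cos(n'x) dx = ½∫_0^π [sin((n+n')x) + sin((n−n')x)] dx, which is 0 when n+n' is even and 2n/(n²−n'²) when n+n' is odd (it need not vanish on (0, π)). For the constant mode: ∫_0^π 1 dx = π, ∫_0^π cos(nx) dx = 0, ∫_0^π sin(nx) dx = (1−(−1)^n)/n.
  u² squared terms: (-3)²·∫1 dx = 9·π = 9*π;  (-5)²·∫sin(x)² dx = 25·π/2 = 25*π/2.
  u² cross terms: 2·(-3)·(-5)·∫1·sin(x) dx = 30·(2) = 60.
  So ∫_0^π u² dx = 9*π + 25*π/2 + 60 = 60 + 43*π/2.
  (u')² squared terms: (-5)²·∫cos(x)² dx = 25·π/2 = 25*π/2.
  So ∫_0^π (u')² dx = 25*π/2.
||u||_{H^1}^2 = (60 + 43*π/2) + (25*π/2) = 60 + 34*π.


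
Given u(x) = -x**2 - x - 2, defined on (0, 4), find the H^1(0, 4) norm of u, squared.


||u||_{H^1}^2 = 3044/5

The H^1 norm (squared) on an interval (0, L) is
  ||u||_{H^1}^2 = ∫_0^L u(x)^2 dx + ∫_0^L u'(x)^2 dx.
Compute u'(x) = -2*x - 1.
Then u(x)^2 = x**4 + 2*x**3 + 5*x**2 + 4*x + 4 and u'(x)^2 = 4*x**2 + 4*x + 1.
Integrate each monomial from 0 to 4 using ∫_0^4 c·x^n dx = c·4^(n+1)/(n+1):
  ∫_0^4 u(x)^2 dx = ∫_0^4 (x^4 + 2*x^3 + 5*x^2 + 4*x + 4) dx. Term by term:
    ∫_0^4 x^4 dx = 1024/5;  ∫_0^4 2*x^3 dx = 128;  ∫_0^4 5*x^2 dx = 320/3;
    ∫_0^4 4*x dx = 32;  ∫_0^4 4 dx = 16.
  Sum: 1024/5 + 128 + 320/3 + 32 + 16 = 7312/15.
  ∫_0^4 u'(x)^2 dx = ∫_0^4 (4*x^2 + 4*x + 1) dx. Term by term:
    ∫_0^4 4*x^2 dx = 256/3;  ∫_0^4 4*x dx = 32;  ∫_0^4 1 dx = 4.
  Sum: 256/3 + 32 + 4 = 364/3.
Adding: ||u||_{H^1}^2 = 7312/15 + 364/3 = 3044/5.


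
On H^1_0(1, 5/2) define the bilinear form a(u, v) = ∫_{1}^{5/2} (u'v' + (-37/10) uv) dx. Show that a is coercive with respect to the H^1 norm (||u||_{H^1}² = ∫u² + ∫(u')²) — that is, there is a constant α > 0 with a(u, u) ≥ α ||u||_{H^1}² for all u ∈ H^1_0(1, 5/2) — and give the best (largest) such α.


α = (-333 + 40*π^2)/(10*(9 + 4*π^2))

Coercivity of a(·,·) on H^1_0(1, 5/2) means a(u, u) ≥ α ||u||_{H^1}² for every u ∈ H^1_0.
The interval has length L = 3/2, and Poincaré/coercivity depend only on L. Here a(u, u) = ∫(u')² + (-37/10)·∫u².
Here c = -37/10 < 0 with |c| < (π/L)² = 4*π^2/9, so coercivity still holds. The condition a(u,u) ≥ α||u||_{H^1}² reads (1−α)∫(u')² ≥ (α−c)∫u². Any admissible α is ≤ 1 (rapidly oscillating u have ∫u²/∫(u')² → 0), and α = 1 would force 0 ≥ (1−c)∫u², impossible since c < 1; so 1−α > 0. By the sharp Poincaré inequality on H^1_0 of an interval of length L, ∫(u')² ≥ (π/L)²∫u² with equality for the first sine mode sin(π(x−x₀)/L) (x₀ the left endpoint), so the inequality holds for all u iff (1−α)(π/L)² ≥ α − c, i.e. α ≤ ((π/L)² + c)/((π/L)² + 1) = (1 + c(L/π)²)/(1 + (L/π)²). (Direct route, valid since c ≤ 0: Poincaré gives c∫u² ≥ c(L/π)²∫(u')², so a(u,u) ≥ (1 + c(L/π)²)∫(u')², while ||u||_{H^1}² ≤ (1 + (L/π)²)∫(u')²; dividing yields the same α.) With (π/L)² = 4*π^2/9 and c = -37/10, the largest admissible constant is α = ((π/L)² + c)/((π/L)² + 1).
Simplifying, α = (-333 + 40*π^2)/(10*(9 + 4*π^2)).


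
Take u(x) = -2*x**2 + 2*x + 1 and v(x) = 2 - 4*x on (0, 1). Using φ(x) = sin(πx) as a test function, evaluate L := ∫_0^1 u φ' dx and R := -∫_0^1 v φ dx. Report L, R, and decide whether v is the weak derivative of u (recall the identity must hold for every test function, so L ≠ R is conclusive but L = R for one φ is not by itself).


LHS = 0, RHS = 0. Yes, v = u' weakly.

u(x) = -2*x**2 + 2*x + 1, classical derivative u'(x) = 2 - 4*x.
φ(x) = sin(πx), so φ'(x) = π*cos(π*x).
Note φ(0) = φ(1) = 0, so the boundary term u·φ vanishes.
LHS = ∫_0^1 u(x) φ'(x) dx = ∫_0^1 (-2*π*x^2*cos(π*x) + 2*π*x*cos(π*x) + π*cos(π*x)) dx. Term by term:
  ∫_0^1 π*cos(π*x) dx = 0;  ∫_0^1 -2*π*x^2*cos(π*x) dx = 4/π;  ∫_0^1 2*π*x*cos(π*x) dx = -4/π.
Sum: 0 + 4/π − 4/π = 0.
So LHS = 0.
∫_0^1 v(x) φ(x) dx = ∫_0^1 (-4*x*sin(π*x) + 2*sin(π*x)) dx. Term by term:
  ∫_0^1 2*sin(π*x) dx = 4/π;  ∫_0^1 -4*x*sin(π*x) dx = -4/π.
Sum: 4/π − 4/π = 0.
So RHS = -∫_0^1 v(x) φ(x) dx = 0.
LHS = RHS, so the identity holds for this test φ.
Moreover u is smooth here and v(x) = u'(x) = 2 - 4*x pointwise, so the identity holds for every test function. Hence v is the weak derivative of u.


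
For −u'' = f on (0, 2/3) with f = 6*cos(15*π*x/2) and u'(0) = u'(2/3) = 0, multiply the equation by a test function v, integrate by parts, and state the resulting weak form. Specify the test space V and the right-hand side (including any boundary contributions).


V = H^1(0, 2/3) (no boundary constraint on v; u is determined up to an additive constant); weak form: ∫_0^2/3 u'v' dx = ∫_0^2/3 (6*cos(15*π*x/2)) v dx for all v ∈ V.

Multiply both sides by a test function v and integrate from 0 to 2/3:
  ∫_0^2/3 −u''(x) v(x) dx = ∫_0^2/3 f(x) v(x) dx.
Integrate the LHS by parts once:
  ∫_0^2/3 −u'' v dx = −[u'(x) v(x)]_0^2/3 + ∫_0^2/3 u'(x) v'(x) dx.
Thus ∫_0^2/3 u'(x) v'(x) dx = ∫_0^2/3 f(x) v(x) dx + [u'(x) v(x)]_0^2/3.
Choose V so that boundary terms are either known or forced to vanish.
u has homogeneous Neumann: u'(0) = u'(2/3) = 0. So [u' v]_0^2/3 = 0·v(2/3) − 0·v(0) = 0 for any v; take V = H^1(0, 2/3).
Weak formulation: find u (satisfying any essential BC) such that ∫_0^2/3 u'(x) v'(x) dx = ∫_0^2/3 f v dx for all v ∈ V (homogeneous Neumann, so boundary terms vanish).
Substituting f(x) = 6*cos(15*π*x/2), the right-hand side is ∫_0^2/3 (6*cos(15*π*x/2)) v dx.
Compatibility check (pure Neumann): taking v ≡ 1 ∈ V gives 0 = ∫_0^2/3 f dx + (0) − (0), i.e. ∫_0^2/3 f dx must equal u'(0) − u'(2/3) = 0. Indeed ∫_0^2/3 (6*cos(15*π*x/2)) dx = 0, so the data are compatible. The solution is then unique only up to an additive constant (fix it e.g. by requiring ∫_0^2/3 u dx = 0).


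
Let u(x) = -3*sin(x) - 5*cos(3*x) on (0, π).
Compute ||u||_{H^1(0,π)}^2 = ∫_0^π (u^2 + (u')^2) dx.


||u||_{H^1(0,π)}^2 = 134*π

u'(x) = 15*sin(3*x) - 3*cos(x).
Expand u² and (u')² and integrate term by term on (0, π), using: for integers n ≥ 1, ∫_0^π sin²(nx) dx = ∫_0^π cos²(nx) dx = π/2; for n ≠ n', ∫_0^π sin(nx)sin(n'x) dx = ∫_0^π cos(nx)cos(n'x) dx = 0; and by product-to-sum, ∫_0^π sin(nx)cos(n'x) dx = ½∫_0^π [sin((n+n')x) + sin((n−n')x)] dx, which is 0 when n+n' is even and 2n/(n²−n'²) when n+n' is odd (it need not vanish on (0, π)).
  u² squared terms: (-5)²·∫cos(3x)² dx = 25·π/2 = 25*π/2;  (-3)²·∫sin(x)² dx = 9·π/2 = 9*π/2.
  u² cross terms: 2·(-5)·(-3)·∫cos(3x)·sin(x) dx = 30·(0) = 0.
  So ∫_0^π u² dx = 25*π/2 + 9*π/2 + 0 = 17*π.
  (u')² squared terms: (-3)²·∫cos(x)² dx = 9·π/2 = 9*π/2;  (15)²·∫sin(3x)² dx = 225·π/2 = 225*π/2.
  (u')² cross terms: 2·(-3)·(15)·∫cos(x)·sin(3x) dx = -90·(0) = 0.
  So ∫_0^π (u')² dx = 9*π/2 + 225*π/2 + 0 = 117*π.
||u||_{H^1}^2 = (17*π) + (117*π) = 134*π.


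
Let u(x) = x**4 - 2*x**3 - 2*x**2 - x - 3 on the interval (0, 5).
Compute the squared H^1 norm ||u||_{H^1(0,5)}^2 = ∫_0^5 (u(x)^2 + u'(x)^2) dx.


||u||_{H^1}^2 = 13271725/126

The H^1 norm (squared) on an interval (0, L) is
  ||u||_{H^1}^2 = ∫_0^L u(x)^2 dx + ∫_0^L u'(x)^2 dx.
Compute u'(x) = 4*x**3 - 6*x**2 - 4*x - 1.
Then u(x)^2 = x**8 - 4*x**7 + 6*x**5 + 2*x**4 + 16*x**3 + 13*x**2 + 6*x + 9 and u'(x)^2 = 16*x**6 - 48*x**5 + 4*x**4 + 40*x**3 + 28*x**2 + 8*x + 1.
Integrate each monomial from 0 to 5 using ∫_0^5 c·x^n dx = c·5^(n+1)/(n+1):
  ∫_0^5 u(x)^2 dx = ∫_0^5 (x^8 - 4*x^7 + 6*x^5 + 2*x^4 + 16*x^3 + 13*x^2 + 6*x + 9) dx. Term by term:
    ∫_0^5 x^8 dx = 1953125/9;  ∫_0^5 -4*x^7 dx = -390625/2;  ∫_0^5 6*x^5 dx = 15625;
    ∫_0^5 2*x^4 dx = 1250;  ∫_0^5 16*x^3 dx = 2500;  ∫_0^5 13*x^2 dx = 1625/3;
    ∫_0^5 6*x dx = 75;  ∫_0^5 9 dx = 45.
  Sum: 1953125/9 − 390625/2 + 15625 + 1250 + 2500 + 1625/3 + 75 + 45 = 751285/18.
  ∫_0^5 u'(x)^2 dx = ∫_0^5 (16*x^6 - 48*x^5 + 4*x^4 + 40*x^3 + 28*x^2 + 8*x + 1) dx. Term by term:
    ∫_0^5 16*x^6 dx = 1250000/7;  ∫_0^5 -48*x^5 dx = -125000;  ∫_0^5 4*x^4 dx = 2500;
    ∫_0^5 40*x^3 dx = 6250;  ∫_0^5 28*x^2 dx = 3500/3;  ∫_0^5 8*x dx = 100;
    ∫_0^5 1 dx = 5.
  Sum: 1250000/7 − 125000 + 2500 + 6250 + 3500/3 + 100 + 5 = 1335455/21.
Adding: ||u||_{H^1}^2 = 751285/18 + 1335455/21 = 13271725/126.


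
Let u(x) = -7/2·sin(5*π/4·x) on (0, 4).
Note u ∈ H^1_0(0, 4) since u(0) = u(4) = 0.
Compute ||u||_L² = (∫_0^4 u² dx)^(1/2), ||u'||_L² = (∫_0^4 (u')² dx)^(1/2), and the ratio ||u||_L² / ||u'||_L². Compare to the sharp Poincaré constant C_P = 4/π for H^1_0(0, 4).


||u||_L² / ||u'||_L² = 4/(5*π) < C_P = 4/π.

u(x) = -7/2·sin(5*π/4·x), so u'(x) = -35*π*cos(5*π*x/4)/8.
Writing u(x) = A·sin(kπx/L) with A = -7/2 and k = 5, use ∫_0^L sin²(kπx/L) dx = L/2 and ∫_0^L cos²(kπx/L) dx = L/2.
u² = 49/4·sin²(5*π/4·x) and (u')² = 1225*π^2/64·cos²(5*π/4·x), and each of sin², cos² integrates to L/2 = 2 over (0, 4).
∫_0^4 u² dx = 49/2, so ||u||_L² = 7*sqrt(2)/2.
∫_0^4 (u')² dx = 1225*π^2/32, so ||u'||_L² = 35*sqrt(2)*π/8.
Ratio ||u||_L² / ||u'||_L² = 4/(5*π).
Sharp Poincaré constant on H^1_0(0, 4) is C_P = L/π = 4/π, achieved by sin(π/4·x).
This is the k = 5 harmonic; the ratio L/(kπ) is strictly less than C_P = L/π, consistent with the sharp inequality ||u||_L² ≤ C_P ||u'||_L².


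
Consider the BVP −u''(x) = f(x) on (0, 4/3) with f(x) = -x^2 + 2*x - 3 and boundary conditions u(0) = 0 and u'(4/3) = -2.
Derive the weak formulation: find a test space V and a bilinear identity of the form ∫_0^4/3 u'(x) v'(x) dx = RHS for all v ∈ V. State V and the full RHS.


V = {v ∈ H^1(0, 4/3) : v(0) = 0} (test functions vanish at x = 0 where u is specified); weak form: ∫_0^4/3 u'v' dx = ∫_0^4/3 (-x^2 + 2*x - 3) v dx − 2·v(4/3) for all v ∈ V.

Multiply both sides by a test function v and integrate from 0 to 4/3:
  ∫_0^4/3 −u''(x) v(x) dx = ∫_0^4/3 f(x) v(x) dx.
Integrate the LHS by parts once:
  ∫_0^4/3 −u'' v dx = −[u'(x) v(x)]_0^4/3 + ∫_0^4/3 u'(x) v'(x) dx.
Thus ∫_0^4/3 u'(x) v'(x) dx = ∫_0^4/3 f(x) v(x) dx + [u'(x) v(x)]_0^4/3.
Choose V so that boundary terms are either known or forced to vanish.
Mixed BC: u(0) = 0 (Dirichlet) and u'(4/3) = -2 (Neumann). Define V = {v ∈ H^1(0, 4/3) : v(0) = 0}. Then [u' v]_0^4/3 = u'(4/3)·v(4/3) − u'(0)·0 = − 2·v(4/3).
Weak formulation: find u (satisfying any essential BC) such that ∫_0^4/3 u'(x) v'(x) dx = ∫_0^4/3 f v dx − 2·v(4/3) for all v ∈ V (Dirichlet at 0 absorbed into V; Neumann datum at x = 4/3 contributes the boundary term).
Substituting f(x) = -x^2 + 2*x - 3, the right-hand side is ∫_0^4/3 (-x^2 + 2*x - 3) v dx − 2·v(4/3).


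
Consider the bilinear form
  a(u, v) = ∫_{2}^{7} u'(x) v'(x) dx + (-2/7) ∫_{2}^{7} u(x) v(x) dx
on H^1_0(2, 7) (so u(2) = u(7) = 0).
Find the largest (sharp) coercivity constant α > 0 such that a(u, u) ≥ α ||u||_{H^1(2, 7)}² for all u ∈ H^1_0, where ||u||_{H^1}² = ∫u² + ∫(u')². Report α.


α = (-50/7 + π^2)/(π^2 + 25)

Coercivity of a(·,·) on H^1_0(2, 7) means a(u, u) ≥ α ||u||_{H^1}² for every u ∈ H^1_0.
The interval has length L = 5, and Poincaré/coercivity depend only on L. Here a(u, u) = ∫(u')² + (-2/7)·∫u².
Here c = -2/7 < 0 with |c| < (π/L)² = π^2/25, so coercivity still holds. The condition a(u,u) ≥ α||u||_{H^1}² reads (1−α)∫(u')² ≥ (α−c)∫u². Any admissible α is ≤ 1 (rapidly oscillating u have ∫u²/∫(u')² → 0), and α = 1 would force 0 ≥ (1−c)∫u², impossible since c < 1; so 1−α > 0. By the sharp Poincaré inequality on H^1_0 of an interval of length L, ∫(u')² ≥ (π/L)²∫u² with equality for the first sine mode sin(π(x−x₀)/L) (x₀ the left endpoint), so the inequality holds for all u iff (1−α)(π/L)² ≥ α − c, i.e. α ≤ ((π/L)² + c)/((π/L)² + 1) = (1 + c(L/π)²)/(1 + (L/π)²). (Direct route, valid since c ≤ 0: Poincaré gives c∫u² ≥ c(L/π)²∫(u')², so a(u,u) ≥ (1 + c(L/π)²)∫(u')², while ||u||_{H^1}² ≤ (1 + (L/π)²)∫(u')²; dividing yields the same α.) With (π/L)² = π^2/25 and c = -2/7, the largest admissible constant is α = ((π/L)² + c)/((π/L)² + 1).
Simplifying, α = (-50/7 + π^2)/(π^2 + 25).


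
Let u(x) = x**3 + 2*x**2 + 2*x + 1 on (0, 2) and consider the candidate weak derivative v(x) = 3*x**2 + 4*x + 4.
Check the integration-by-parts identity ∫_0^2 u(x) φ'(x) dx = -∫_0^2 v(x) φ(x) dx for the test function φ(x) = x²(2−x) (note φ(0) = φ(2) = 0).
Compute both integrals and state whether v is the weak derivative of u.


LHS = -232/15, RHS = -272/15. No, v is not the weak derivative of u.

u(x) = x**3 + 2*x**2 + 2*x + 1, classical derivative u'(x) = 3*x**2 + 4*x + 2.
φ(x) = x²(2−x), so φ'(x) = x*(4 - 3*x).
Note φ(0) = φ(2) = 0, so the boundary term u·φ vanishes.
LHS = ∫_0^2 u(x) φ'(x) dx = ∫_0^2 (-3*x^5 - 2*x^4 + 2*x^3 + 5*x^2 + 4*x) dx. Term by term:
  ∫_0^2 -3*x^5 dx = -32;  ∫_0^2 -2*x^4 dx = -64/5;  ∫_0^2 2*x^3 dx = 8;
  ∫_0^2 5*x^2 dx = 40/3;  ∫_0^2 4*x dx = 8.
Sum: -32 − 64/5 + 8 + 40/3 + 8 = -232/15.
So LHS = -232/15.
∫_0^2 v(x) φ(x) dx = ∫_0^2 (-3*x^5 + 2*x^4 + 4*x^3 + 8*x^2) dx. Term by term:
  ∫_0^2 -3*x^5 dx = -32;  ∫_0^2 2*x^4 dx = 64/5;  ∫_0^2 4*x^3 dx = 16;
  ∫_0^2 8*x^2 dx = 64/3.
Sum: -32 + 64/5 + 16 + 64/3 = 272/15.
So RHS = -∫_0^2 v(x) φ(x) dx = -272/15.
LHS − RHS = 8/3 ≠ 0, so the identity fails.
(For a valid weak derivative the identity must hold for EVERY test function, in particular this one. The failure shows v is NOT the weak derivative of u.)
Correct weak derivative would be u'(x) = 3*x**2 + 4*x + 2.


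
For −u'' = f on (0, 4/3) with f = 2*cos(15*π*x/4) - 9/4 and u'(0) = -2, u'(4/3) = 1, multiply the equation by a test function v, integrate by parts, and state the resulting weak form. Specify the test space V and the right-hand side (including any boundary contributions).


V = H^1(0, 4/3) (v unrestricted at boundary; u is determined up to an additive constant); weak form: ∫_0^4/3 u'v' dx = ∫_0^4/3 (2*cos(15*π*x/4) - 9/4) v dx + v(4/3) + 2·v(0) for all v ∈ V.

Multiply both sides by a test function v and integrate from 0 to 4/3:
  ∫_0^4/3 −u''(x) v(x) dx = ∫_0^4/3 f(x) v(x) dx.
Integrate the LHS by parts once:
  ∫_0^4/3 −u'' v dx = −[u'(x) v(x)]_0^4/3 + ∫_0^4/3 u'(x) v'(x) dx.
Thus ∫_0^4/3 u'(x) v'(x) dx = ∫_0^4/3 f(x) v(x) dx + [u'(x) v(x)]_0^4/3.
Choose V so that boundary terms are either known or forced to vanish.
u has inhomogeneous Neumann u'(0) = -2, u'(4/3) = 1. [u' v]_0^4/3 = (1)·v(4/3) − (-2)·v(0) = v(4/3) + 2·v(0). Take V = H^1(0, 4/3); boundary term becomes part of RHS.
Weak formulation: find u (satisfying any essential BC) such that ∫_0^4/3 u'(x) v'(x) dx = ∫_0^4/3 f v dx + v(4/3) + 2·v(0) for all v ∈ V (Neumann data are natural BCs: they enter the RHS as boundary terms).
Substituting f(x) = 2*cos(15*π*x/4) - 9/4, the right-hand side is ∫_0^4/3 (2*cos(15*π*x/4) - 9/4) v dx + v(4/3) + 2·v(0).
Compatibility check (pure Neumann): taking v ≡ 1 ∈ V gives 0 = ∫_0^4/3 f dx + (1) − (-2), i.e. ∫_0^4/3 f dx must equal u'(0) − u'(4/3) = -3. Indeed ∫_0^4/3 (2*cos(15*π*x/4) - 9/4) dx = -3, so the data are compatible. The solution is then unique only up to an additive constant (fix it e.g. by requiring ∫_0^4/3 u dx = 0).


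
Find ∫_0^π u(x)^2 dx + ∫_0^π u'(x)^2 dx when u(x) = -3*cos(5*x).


||u||_{H^1(0,π)}^2 = 117*π

u'(x) = 15*sin(5*x).
Expand u² and (u')² and integrate term by term on (0, π), using: for integers n ≥ 1, ∫_0^π sin²(nx) dx = ∫_0^π cos²(nx) dx = π/2; for n ≠ n', ∫_0^π sin(nx)sin(n'x) dx = ∫_0^π cos(nx)cos(n'x) dx = 0; and by product-to-sum, ∫_0^π sin(nx)cos(n'x) dx = ½∫_0^π [sin((n+n')x) + sin((n−n')x)] dx, which is 0 when n+n' is even and 2n/(n²−n'²) when n+n' is odd (it need not vanish on (0, π)).
  u² squared terms: (-3)²·∫cos(5x)² dx = 9·π/2 = 9*π/2.
  So ∫_0^π u² dx = 9*π/2.
  (u')² squared terms: (15)²·∫sin(5x)² dx = 225·π/2 = 225*π/2.
  So ∫_0^π (u')² dx = 225*π/2.
||u||_{H^1}^2 = (9*π/2) + (225*π/2) = 117*π.


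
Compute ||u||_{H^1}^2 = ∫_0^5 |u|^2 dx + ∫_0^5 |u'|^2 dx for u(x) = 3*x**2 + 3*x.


||u||_{H^1}^2 = 21615/2

The H^1 norm (squared) on an interval (0, L) is
  ||u||_{H^1}^2 = ∫_0^L u(x)^2 dx + ∫_0^L u'(x)^2 dx.
Compute u'(x) = 6*x + 3.
Then u(x)^2 = 9*x**4 + 18*x**3 + 9*x**2 and u'(x)^2 = 36*x**2 + 36*x + 9.
Integrate each monomial from 0 to 5 using ∫_0^5 c·x^n dx = c·5^(n+1)/(n+1):
  ∫_0^5 u(x)^2 dx = ∫_0^5 (9*x^4 + 18*x^3 + 9*x^2) dx. Term by term:
    ∫_0^5 9*x^4 dx = 5625;  ∫_0^5 18*x^3 dx = 5625/2;  ∫_0^5 9*x^2 dx = 375.
  Sum: 5625 + 5625/2 + 375 = 17625/2.
  ∫_0^5 u'(x)^2 dx = ∫_0^5 (36*x^2 + 36*x + 9) dx. Term by term:
    ∫_0^5 36*x^2 dx = 1500;  ∫_0^5 36*x dx = 450;  ∫_0^5 9 dx = 45.
  Sum: 1500 + 450 + 45 = 1995.
Adding: ||u||_{H^1}^2 = 17625/2 + 1995 = 21615/2.


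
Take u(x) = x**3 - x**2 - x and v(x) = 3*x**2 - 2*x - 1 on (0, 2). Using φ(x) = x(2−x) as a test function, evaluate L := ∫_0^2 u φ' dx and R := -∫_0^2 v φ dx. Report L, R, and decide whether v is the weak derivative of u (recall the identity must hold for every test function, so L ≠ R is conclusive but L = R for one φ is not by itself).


LHS = -4/5, RHS = -4/5. Yes, v = u' weakly.

u(x) = x**3 - x**2 - x, classical derivative u'(x) = 3*x**2 - 2*x - 1.
φ(x) = x(2−x), so φ'(x) = 2 - 2*x.
Note φ(0) = φ(2) = 0, so the boundary term u·φ vanishes.
LHS = ∫_0^2 u(x) φ'(x) dx = ∫_0^2 (-2*x^4 + 4*x^3 - 2*x) dx. Term by term:
  ∫_0^2 -2*x^4 dx = -64/5;  ∫_0^2 4*x^3 dx = 16;  ∫_0^2 -2*x dx = -4.
Sum: -64/5 + 16 − 4 = -4/5.
So LHS = -4/5.
∫_0^2 v(x) φ(x) dx = ∫_0^2 (-3*x^4 + 8*x^3 - 3*x^2 - 2*x) dx. Term by term:
  ∫_0^2 -3*x^4 dx = -96/5;  ∫_0^2 8*x^3 dx = 32;  ∫_0^2 -3*x^2 dx = -8;
  ∫_0^2 -2*x dx = -4.
Sum: -96/5 + 32 − 8 − 4 = 4/5.
So RHS = -∫_0^2 v(x) φ(x) dx = -4/5.
LHS = RHS, so the identity holds for this test φ.
Moreover u is smooth here and v(x) = u'(x) = 3*x**2 - 2*x - 1 pointwise, so the identity holds for every test function. Hence v is the weak derivative of u.


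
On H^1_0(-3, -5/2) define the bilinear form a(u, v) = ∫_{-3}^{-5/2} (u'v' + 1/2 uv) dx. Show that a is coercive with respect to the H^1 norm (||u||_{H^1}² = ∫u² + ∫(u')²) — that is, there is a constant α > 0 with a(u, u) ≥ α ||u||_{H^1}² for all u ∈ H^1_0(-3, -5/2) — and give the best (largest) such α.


α = (1 + 8*π^2)/(2*(1 + 4*π^2))

Coercivity of a(·,·) on H^1_0(-3, -5/2) means a(u, u) ≥ α ||u||_{H^1}² for every u ∈ H^1_0.
The interval has length L = 1/2, and Poincaré/coercivity depend only on L. Here a(u, u) = ∫(u')² + (1/2)·∫u².
Here 0 < c = 1/2 < 1. The condition a(u,u) ≥ α||u||_{H^1}² reads (1−α)∫(u')² ≥ (α−c)∫u². Any admissible α is ≤ 1 (rapidly oscillating u have ∫u²/∫(u')² → 0), and α = 1 would force 0 ≥ (1−c)∫u², impossible since c < 1; so 1−α > 0. By the sharp Poincaré inequality on H^1_0 of an interval of length L, ∫(u')² ≥ (π/L)²∫u² with equality for the first sine mode sin(π(x−x₀)/L) (x₀ the left endpoint), so the inequality holds for all u iff (1−α)(π/L)² ≥ α − c, i.e. α ≤ ((π/L)² + c)/((π/L)² + 1) = (1 + c(L/π)²)/(1 + (L/π)²). With (π/L)² = 4*π^2 and c = 1/2, the largest admissible constant is α = ((π/L)² + c)/((π/L)² + 1).
Simplifying, α = (1 + 8*π^2)/(2*(1 + 4*π^2)).


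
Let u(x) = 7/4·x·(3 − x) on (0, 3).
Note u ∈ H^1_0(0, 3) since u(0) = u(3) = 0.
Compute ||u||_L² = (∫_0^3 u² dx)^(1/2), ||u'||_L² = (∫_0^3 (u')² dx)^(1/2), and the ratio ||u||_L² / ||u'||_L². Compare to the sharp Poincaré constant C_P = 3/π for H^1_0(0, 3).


||u||_L² / ||u'||_L² = 3*sqrt(10)/10 < C_P = 3/π.

u(x) = 7/4·x·(3 − x), so u'(x) = 21/4 - 7*x/2.
u(x) = 7/4·x·(3 − x) vanishes at x = 0 and x = 3, so u ∈ H^1_0(0, 3). Differentiate via the product rule and integrate the resulting polynomials term by term.
  ∫_0^3 u² dx = ∫_0^3 (49*x^4/16 - 147*x^3/8 + 441*x^2/16) dx. Term by term:
    ∫_0^3 49*x^4/16 dx = 11907/80;  ∫_0^3 -147*x^3/8 dx = -11907/32;  ∫_0^3 441*x^2/16 dx = 3969/16.
  Sum: 11907/80 − 11907/32 + 3969/16 = 3969/160.
  ∫_0^3 (u')² dx = ∫_0^3 (49*x^2/4 - 147*x/4 + 441/16) dx. Term by term:
    ∫_0^3 49*x^2/4 dx = 441/4;  ∫_0^3 -147*x/4 dx = -1323/8;  ∫_0^3 441/16 dx = 1323/16.
  Sum: 441/4 − 1323/8 + 1323/16 = 441/16.
∫_0^3 u² dx = 3969/160, so ||u||_L² = 63*sqrt(10)/40.
∫_0^3 (u')² dx = 441/16, so ||u'||_L² = 21/4.
Ratio ||u||_L² / ||u'||_L² = 3*sqrt(10)/10.
Sharp Poincaré constant on H^1_0(0, 3) is C_P = L/π = 3/π, achieved by sin(π/3·x).
A polynomial bump cannot attain the sharp Poincaré constant (only the first sine eigenfunction does), so the ratio is strictly less than C_P, consistent with ||u||_L² ≤ C_P ||u'||_L².


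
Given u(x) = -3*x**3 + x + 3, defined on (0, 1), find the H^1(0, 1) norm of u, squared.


||u||_{H^1}^2 = 803/42

The H^1 norm (squared) on an interval (0, L) is
  ||u||_{H^1}^2 = ∫_0^L u(x)^2 dx + ∫_0^L u'(x)^2 dx.
Compute u'(x) = 1 - 9*x**2.
Then u(x)^2 = 9*x**6 - 6*x**4 - 18*x**3 + x**2 + 6*x + 9 and u'(x)^2 = 81*x**4 - 18*x**2 + 1.
Integrate each monomial from 0 to 1 using ∫_0^1 c·x^n dx = c·1^(n+1)/(n+1):
  ∫_0^1 u(x)^2 dx = ∫_0^1 (9*x^6 - 6*x^4 - 18*x^3 + x^2 + 6*x + 9) dx. Term by term:
    ∫_0^1 9*x^6 dx = 9/7;  ∫_0^1 -6*x^4 dx = -6/5;  ∫_0^1 -18*x^3 dx = -9/2;
    ∫_0^1 x^2 dx = 1/3;  ∫_0^1 6*x dx = 3;  ∫_0^1 9 dx = 9.
  Sum: 9/7 − 6/5 − 9/2 + 1/3 + 3 + 9 = 1663/210.
  ∫_0^1 u'(x)^2 dx = ∫_0^1 (81*x^4 - 18*x^2 + 1) dx. Term by term:
    ∫_0^1 81*x^4 dx = 81/5;  ∫_0^1 -18*x^2 dx = -6;  ∫_0^1 1 dx = 1.
  Sum: 81/5 − 6 + 1 = 56/5.
Adding: ||u||_{H^1}^2 = 1663/210 + 56/5 = 803/42.
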